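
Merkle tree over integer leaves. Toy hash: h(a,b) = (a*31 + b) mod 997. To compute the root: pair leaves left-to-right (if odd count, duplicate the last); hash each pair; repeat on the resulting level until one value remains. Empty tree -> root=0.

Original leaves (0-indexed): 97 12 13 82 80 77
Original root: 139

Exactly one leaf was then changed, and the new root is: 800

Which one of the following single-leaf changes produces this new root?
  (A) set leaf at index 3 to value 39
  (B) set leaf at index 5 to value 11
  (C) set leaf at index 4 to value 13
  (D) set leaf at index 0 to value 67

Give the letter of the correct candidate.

Original leaves: [97, 12, 13, 82, 80, 77]
Target new root: 800
Try each candidate change and compute the resulting root:
Candidate A: set leaf[3] = 39 -> leaves = [97, 12, 13, 39, 80, 77]
  L0: [97, 12, 13, 39, 80, 77]
  L1: h(97,12)=(97*31+12)%997=28 h(13,39)=(13*31+39)%997=442 h(80,77)=(80*31+77)%997=563 -> [28, 442, 563]
  L2: h(28,442)=(28*31+442)%997=313 h(563,563)=(563*31+563)%997=70 -> [313, 70]
  L3: h(313,70)=(313*31+70)%997=800 -> [800]
  root = 800 == target 800  ** MATCH **
Candidate B: set leaf[5] = 11 -> leaves = [97, 12, 13, 82, 80, 11]
  L0: [97, 12, 13, 82, 80, 11]
  L1: h(97,12)=(97*31+12)%997=28 h(13,82)=(13*31+82)%997=485 h(80,11)=(80*31+11)%997=497 -> [28, 485, 497]
  L2: h(28,485)=(28*31+485)%997=356 h(497,497)=(497*31+497)%997=949 -> [356, 949]
  L3: h(356,949)=(356*31+949)%997=21 -> [21]
  root = 21 != target 800
Candidate C: set leaf[4] = 13 -> leaves = [97, 12, 13, 82, 13, 77]
  L0: [97, 12, 13, 82, 13, 77]
  L1: h(97,12)=(97*31+12)%997=28 h(13,82)=(13*31+82)%997=485 h(13,77)=(13*31+77)%997=480 -> [28, 485, 480]
  L2: h(28,485)=(28*31+485)%997=356 h(480,480)=(480*31+480)%997=405 -> [356, 405]
  L3: h(356,405)=(356*31+405)%997=474 -> [474]
  root = 474 != target 800
Candidate D: set leaf[0] = 67 -> leaves = [67, 12, 13, 82, 80, 77]
  L0: [67, 12, 13, 82, 80, 77]
  L1: h(67,12)=(67*31+12)%997=95 h(13,82)=(13*31+82)%997=485 h(80,77)=(80*31+77)%997=563 -> [95, 485, 563]
  L2: h(95,485)=(95*31+485)%997=439 h(563,563)=(563*31+563)%997=70 -> [439, 70]
  L3: h(439,70)=(439*31+70)%997=718 -> [718]
  root = 718 != target 800
Candidate A produces the target root.

Answer: A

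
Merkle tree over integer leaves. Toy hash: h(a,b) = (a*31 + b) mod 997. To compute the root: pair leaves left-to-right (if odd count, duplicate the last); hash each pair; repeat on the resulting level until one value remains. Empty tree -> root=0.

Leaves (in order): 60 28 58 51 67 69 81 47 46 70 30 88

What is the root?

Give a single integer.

Answer: 107

Derivation:
L0: [60, 28, 58, 51, 67, 69, 81, 47, 46, 70, 30, 88]
L1: h(60,28)=(60*31+28)%997=891 h(58,51)=(58*31+51)%997=852 h(67,69)=(67*31+69)%997=152 h(81,47)=(81*31+47)%997=564 h(46,70)=(46*31+70)%997=499 h(30,88)=(30*31+88)%997=21 -> [891, 852, 152, 564, 499, 21]
L2: h(891,852)=(891*31+852)%997=557 h(152,564)=(152*31+564)%997=291 h(499,21)=(499*31+21)%997=535 -> [557, 291, 535]
L3: h(557,291)=(557*31+291)%997=609 h(535,535)=(535*31+535)%997=171 -> [609, 171]
L4: h(609,171)=(609*31+171)%997=107 -> [107]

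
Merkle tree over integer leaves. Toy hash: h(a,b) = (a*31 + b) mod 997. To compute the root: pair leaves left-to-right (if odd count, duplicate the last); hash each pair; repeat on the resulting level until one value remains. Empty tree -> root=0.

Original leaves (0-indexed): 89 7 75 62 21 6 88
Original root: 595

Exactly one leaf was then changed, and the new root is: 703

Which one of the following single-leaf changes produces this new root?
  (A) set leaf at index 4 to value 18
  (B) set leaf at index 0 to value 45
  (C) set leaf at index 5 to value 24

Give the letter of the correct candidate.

Original leaves: [89, 7, 75, 62, 21, 6, 88]
Target new root: 703
Try each candidate change and compute the resulting root:
Candidate A: set leaf[4] = 18 -> leaves = [89, 7, 75, 62, 18, 6, 88]
  L0: [89, 7, 75, 62, 18, 6, 88]
  L1: h(89,7)=(89*31+7)%997=772 h(75,62)=(75*31+62)%997=393 h(18,6)=(18*31+6)%997=564 h(88,88)=(88*31+88)%997=822 -> [772, 393, 564, 822]
  L2: h(772,393)=(772*31+393)%997=397 h(564,822)=(564*31+822)%997=360 -> [397, 360]
  L3: h(397,360)=(397*31+360)%997=703 -> [703]
  root = 703 == target 703  ** MATCH **
Candidate B: set leaf[0] = 45 -> leaves = [45, 7, 75, 62, 21, 6, 88]
  L0: [45, 7, 75, 62, 21, 6, 88]
  L1: h(45,7)=(45*31+7)%997=405 h(75,62)=(75*31+62)%997=393 h(21,6)=(21*31+6)%997=657 h(88,88)=(88*31+88)%997=822 -> [405, 393, 657, 822]
  L2: h(405,393)=(405*31+393)%997=984 h(657,822)=(657*31+822)%997=252 -> [984, 252]
  L3: h(984,252)=(984*31+252)%997=846 -> [846]
  root = 846 != target 703
Candidate C: set leaf[5] = 24 -> leaves = [89, 7, 75, 62, 21, 24, 88]
  L0: [89, 7, 75, 62, 21, 24, 88]
  L1: h(89,7)=(89*31+7)%997=772 h(75,62)=(75*31+62)%997=393 h(21,24)=(21*31+24)%997=675 h(88,88)=(88*31+88)%997=822 -> [772, 393, 675, 822]
  L2: h(772,393)=(772*31+393)%997=397 h(675,822)=(675*31+822)%997=810 -> [397, 810]
  L3: h(397,810)=(397*31+810)%997=156 -> [156]
  root = 156 != target 703
Candidate A produces the target root.

Answer: A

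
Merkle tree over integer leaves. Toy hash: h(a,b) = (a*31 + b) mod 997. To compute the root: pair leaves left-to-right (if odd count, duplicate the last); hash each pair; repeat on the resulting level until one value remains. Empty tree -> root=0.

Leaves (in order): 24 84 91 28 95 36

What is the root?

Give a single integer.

L0: [24, 84, 91, 28, 95, 36]
L1: h(24,84)=(24*31+84)%997=828 h(91,28)=(91*31+28)%997=855 h(95,36)=(95*31+36)%997=987 -> [828, 855, 987]
L2: h(828,855)=(828*31+855)%997=601 h(987,987)=(987*31+987)%997=677 -> [601, 677]
L3: h(601,677)=(601*31+677)%997=365 -> [365]

Answer: 365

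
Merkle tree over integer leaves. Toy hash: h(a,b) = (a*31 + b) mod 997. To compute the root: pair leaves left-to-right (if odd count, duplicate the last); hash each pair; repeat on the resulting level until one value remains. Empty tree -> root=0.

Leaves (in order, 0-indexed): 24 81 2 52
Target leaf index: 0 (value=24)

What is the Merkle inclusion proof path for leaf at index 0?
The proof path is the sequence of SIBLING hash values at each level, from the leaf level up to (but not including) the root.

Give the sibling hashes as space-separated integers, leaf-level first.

Answer: 81 114

Derivation:
L0 (leaves): [24, 81, 2, 52], target index=0
L1: h(24,81)=(24*31+81)%997=825 [pair 0] h(2,52)=(2*31+52)%997=114 [pair 1] -> [825, 114]
  Sibling for proof at L0: 81
L2: h(825,114)=(825*31+114)%997=764 [pair 0] -> [764]
  Sibling for proof at L1: 114
Root: 764
Proof path (sibling hashes from leaf to root): [81, 114]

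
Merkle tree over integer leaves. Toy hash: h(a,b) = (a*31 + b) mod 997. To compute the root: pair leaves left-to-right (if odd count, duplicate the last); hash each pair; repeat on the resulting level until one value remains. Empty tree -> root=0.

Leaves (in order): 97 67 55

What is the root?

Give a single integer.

Answer: 345

Derivation:
L0: [97, 67, 55]
L1: h(97,67)=(97*31+67)%997=83 h(55,55)=(55*31+55)%997=763 -> [83, 763]
L2: h(83,763)=(83*31+763)%997=345 -> [345]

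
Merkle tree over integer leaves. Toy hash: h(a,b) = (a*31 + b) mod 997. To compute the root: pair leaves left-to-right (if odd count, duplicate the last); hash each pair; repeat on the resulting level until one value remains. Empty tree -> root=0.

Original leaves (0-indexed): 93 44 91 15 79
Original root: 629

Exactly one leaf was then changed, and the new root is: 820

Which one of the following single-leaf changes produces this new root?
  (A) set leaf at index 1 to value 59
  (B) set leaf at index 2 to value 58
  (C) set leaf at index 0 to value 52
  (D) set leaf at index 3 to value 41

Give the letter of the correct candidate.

Answer: B

Derivation:
Original leaves: [93, 44, 91, 15, 79]
Target new root: 820
Try each candidate change and compute the resulting root:
Candidate A: set leaf[1] = 59 -> leaves = [93, 59, 91, 15, 79]
  L0: [93, 59, 91, 15, 79]
  L1: h(93,59)=(93*31+59)%997=948 h(91,15)=(91*31+15)%997=842 h(79,79)=(79*31+79)%997=534 -> [948, 842, 534]
  L2: h(948,842)=(948*31+842)%997=320 h(534,534)=(534*31+534)%997=139 -> [320, 139]
  L3: h(320,139)=(320*31+139)%997=89 -> [89]
  root = 89 != target 820
Candidate B: set leaf[2] = 58 -> leaves = [93, 44, 58, 15, 79]
  L0: [93, 44, 58, 15, 79]
  L1: h(93,44)=(93*31+44)%997=933 h(58,15)=(58*31+15)%997=816 h(79,79)=(79*31+79)%997=534 -> [933, 816, 534]
  L2: h(933,816)=(933*31+816)%997=826 h(534,534)=(534*31+534)%997=139 -> [826, 139]
  L3: h(826,139)=(826*31+139)%997=820 -> [820]
  root = 820 == target 820  ** MATCH **
Candidate C: set leaf[0] = 52 -> leaves = [52, 44, 91, 15, 79]
  L0: [52, 44, 91, 15, 79]
  L1: h(52,44)=(52*31+44)%997=659 h(91,15)=(91*31+15)%997=842 h(79,79)=(79*31+79)%997=534 -> [659, 842, 534]
  L2: h(659,842)=(659*31+842)%997=334 h(534,534)=(534*31+534)%997=139 -> [334, 139]
  L3: h(334,139)=(334*31+139)%997=523 -> [523]
  root = 523 != target 820
Candidate D: set leaf[3] = 41 -> leaves = [93, 44, 91, 41, 79]
  L0: [93, 44, 91, 41, 79]
  L1: h(93,44)=(93*31+44)%997=933 h(91,41)=(91*31+41)%997=868 h(79,79)=(79*31+79)%997=534 -> [933, 868, 534]
  L2: h(933,868)=(933*31+868)%997=878 h(534,534)=(534*31+534)%997=139 -> [878, 139]
  L3: h(878,139)=(878*31+139)%997=438 -> [438]
  root = 438 != target 820
Candidate B produces the target root.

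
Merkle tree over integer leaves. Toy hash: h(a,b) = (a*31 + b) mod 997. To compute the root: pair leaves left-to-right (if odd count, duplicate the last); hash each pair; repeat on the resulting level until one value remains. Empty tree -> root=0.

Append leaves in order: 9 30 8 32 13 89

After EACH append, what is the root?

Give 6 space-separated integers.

Answer: 9 309 862 886 898 339

Derivation:
After append 9 (leaves=[9]):
  L0: [9]
  root=9
After append 30 (leaves=[9, 30]):
  L0: [9, 30]
  L1: h(9,30)=(9*31+30)%997=309 -> [309]
  root=309
After append 8 (leaves=[9, 30, 8]):
  L0: [9, 30, 8]
  L1: h(9,30)=(9*31+30)%997=309 h(8,8)=(8*31+8)%997=256 -> [309, 256]
  L2: h(309,256)=(309*31+256)%997=862 -> [862]
  root=862
After append 32 (leaves=[9, 30, 8, 32]):
  L0: [9, 30, 8, 32]
  L1: h(9,30)=(9*31+30)%997=309 h(8,32)=(8*31+32)%997=280 -> [309, 280]
  L2: h(309,280)=(309*31+280)%997=886 -> [886]
  root=886
After append 13 (leaves=[9, 30, 8, 32, 13]):
  L0: [9, 30, 8, 32, 13]
  L1: h(9,30)=(9*31+30)%997=309 h(8,32)=(8*31+32)%997=280 h(13,13)=(13*31+13)%997=416 -> [309, 280, 416]
  L2: h(309,280)=(309*31+280)%997=886 h(416,416)=(416*31+416)%997=351 -> [886, 351]
  L3: h(886,351)=(886*31+351)%997=898 -> [898]
  root=898
After append 89 (leaves=[9, 30, 8, 32, 13, 89]):
  L0: [9, 30, 8, 32, 13, 89]
  L1: h(9,30)=(9*31+30)%997=309 h(8,32)=(8*31+32)%997=280 h(13,89)=(13*31+89)%997=492 -> [309, 280, 492]
  L2: h(309,280)=(309*31+280)%997=886 h(492,492)=(492*31+492)%997=789 -> [886, 789]
  L3: h(886,789)=(886*31+789)%997=339 -> [339]
  root=339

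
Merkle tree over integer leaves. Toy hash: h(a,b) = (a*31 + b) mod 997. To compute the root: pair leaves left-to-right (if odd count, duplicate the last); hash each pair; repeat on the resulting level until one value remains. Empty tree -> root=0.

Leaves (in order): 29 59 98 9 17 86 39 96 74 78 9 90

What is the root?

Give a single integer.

Answer: 23

Derivation:
L0: [29, 59, 98, 9, 17, 86, 39, 96, 74, 78, 9, 90]
L1: h(29,59)=(29*31+59)%997=958 h(98,9)=(98*31+9)%997=56 h(17,86)=(17*31+86)%997=613 h(39,96)=(39*31+96)%997=308 h(74,78)=(74*31+78)%997=378 h(9,90)=(9*31+90)%997=369 -> [958, 56, 613, 308, 378, 369]
L2: h(958,56)=(958*31+56)%997=841 h(613,308)=(613*31+308)%997=368 h(378,369)=(378*31+369)%997=123 -> [841, 368, 123]
L3: h(841,368)=(841*31+368)%997=517 h(123,123)=(123*31+123)%997=945 -> [517, 945]
L4: h(517,945)=(517*31+945)%997=23 -> [23]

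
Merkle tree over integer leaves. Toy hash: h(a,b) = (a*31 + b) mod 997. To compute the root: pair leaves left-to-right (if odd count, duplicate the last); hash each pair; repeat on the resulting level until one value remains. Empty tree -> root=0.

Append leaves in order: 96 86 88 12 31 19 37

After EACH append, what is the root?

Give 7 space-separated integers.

Answer: 96 71 32 953 470 86 290

Derivation:
After append 96 (leaves=[96]):
  L0: [96]
  root=96
After append 86 (leaves=[96, 86]):
  L0: [96, 86]
  L1: h(96,86)=(96*31+86)%997=71 -> [71]
  root=71
After append 88 (leaves=[96, 86, 88]):
  L0: [96, 86, 88]
  L1: h(96,86)=(96*31+86)%997=71 h(88,88)=(88*31+88)%997=822 -> [71, 822]
  L2: h(71,822)=(71*31+822)%997=32 -> [32]
  root=32
After append 12 (leaves=[96, 86, 88, 12]):
  L0: [96, 86, 88, 12]
  L1: h(96,86)=(96*31+86)%997=71 h(88,12)=(88*31+12)%997=746 -> [71, 746]
  L2: h(71,746)=(71*31+746)%997=953 -> [953]
  root=953
After append 31 (leaves=[96, 86, 88, 12, 31]):
  L0: [96, 86, 88, 12, 31]
  L1: h(96,86)=(96*31+86)%997=71 h(88,12)=(88*31+12)%997=746 h(31,31)=(31*31+31)%997=992 -> [71, 746, 992]
  L2: h(71,746)=(71*31+746)%997=953 h(992,992)=(992*31+992)%997=837 -> [953, 837]
  L3: h(953,837)=(953*31+837)%997=470 -> [470]
  root=470
After append 19 (leaves=[96, 86, 88, 12, 31, 19]):
  L0: [96, 86, 88, 12, 31, 19]
  L1: h(96,86)=(96*31+86)%997=71 h(88,12)=(88*31+12)%997=746 h(31,19)=(31*31+19)%997=980 -> [71, 746, 980]
  L2: h(71,746)=(71*31+746)%997=953 h(980,980)=(980*31+980)%997=453 -> [953, 453]
  L3: h(953,453)=(953*31+453)%997=86 -> [86]
  root=86
After append 37 (leaves=[96, 86, 88, 12, 31, 19, 37]):
  L0: [96, 86, 88, 12, 31, 19, 37]
  L1: h(96,86)=(96*31+86)%997=71 h(88,12)=(88*31+12)%997=746 h(31,19)=(31*31+19)%997=980 h(37,37)=(37*31+37)%997=187 -> [71, 746, 980, 187]
  L2: h(71,746)=(71*31+746)%997=953 h(980,187)=(980*31+187)%997=657 -> [953, 657]
  L3: h(953,657)=(953*31+657)%997=290 -> [290]
  root=290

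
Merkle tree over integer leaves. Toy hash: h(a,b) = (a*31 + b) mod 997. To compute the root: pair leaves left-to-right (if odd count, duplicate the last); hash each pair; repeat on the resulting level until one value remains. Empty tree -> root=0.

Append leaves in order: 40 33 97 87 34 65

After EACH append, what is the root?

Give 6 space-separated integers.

After append 40 (leaves=[40]):
  L0: [40]
  root=40
After append 33 (leaves=[40, 33]):
  L0: [40, 33]
  L1: h(40,33)=(40*31+33)%997=276 -> [276]
  root=276
After append 97 (leaves=[40, 33, 97]):
  L0: [40, 33, 97]
  L1: h(40,33)=(40*31+33)%997=276 h(97,97)=(97*31+97)%997=113 -> [276, 113]
  L2: h(276,113)=(276*31+113)%997=693 -> [693]
  root=693
After append 87 (leaves=[40, 33, 97, 87]):
  L0: [40, 33, 97, 87]
  L1: h(40,33)=(40*31+33)%997=276 h(97,87)=(97*31+87)%997=103 -> [276, 103]
  L2: h(276,103)=(276*31+103)%997=683 -> [683]
  root=683
After append 34 (leaves=[40, 33, 97, 87, 34]):
  L0: [40, 33, 97, 87, 34]
  L1: h(40,33)=(40*31+33)%997=276 h(97,87)=(97*31+87)%997=103 h(34,34)=(34*31+34)%997=91 -> [276, 103, 91]
  L2: h(276,103)=(276*31+103)%997=683 h(91,91)=(91*31+91)%997=918 -> [683, 918]
  L3: h(683,918)=(683*31+918)%997=157 -> [157]
  root=157
After append 65 (leaves=[40, 33, 97, 87, 34, 65]):
  L0: [40, 33, 97, 87, 34, 65]
  L1: h(40,33)=(40*31+33)%997=276 h(97,87)=(97*31+87)%997=103 h(34,65)=(34*31+65)%997=122 -> [276, 103, 122]
  L2: h(276,103)=(276*31+103)%997=683 h(122,122)=(122*31+122)%997=913 -> [683, 913]
  L3: h(683,913)=(683*31+913)%997=152 -> [152]
  root=152

Answer: 40 276 693 683 157 152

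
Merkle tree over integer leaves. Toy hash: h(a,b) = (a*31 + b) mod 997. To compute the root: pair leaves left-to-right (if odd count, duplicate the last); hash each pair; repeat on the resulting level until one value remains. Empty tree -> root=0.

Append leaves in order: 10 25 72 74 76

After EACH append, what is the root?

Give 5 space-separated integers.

After append 10 (leaves=[10]):
  L0: [10]
  root=10
After append 25 (leaves=[10, 25]):
  L0: [10, 25]
  L1: h(10,25)=(10*31+25)%997=335 -> [335]
  root=335
After append 72 (leaves=[10, 25, 72]):
  L0: [10, 25, 72]
  L1: h(10,25)=(10*31+25)%997=335 h(72,72)=(72*31+72)%997=310 -> [335, 310]
  L2: h(335,310)=(335*31+310)%997=725 -> [725]
  root=725
After append 74 (leaves=[10, 25, 72, 74]):
  L0: [10, 25, 72, 74]
  L1: h(10,25)=(10*31+25)%997=335 h(72,74)=(72*31+74)%997=312 -> [335, 312]
  L2: h(335,312)=(335*31+312)%997=727 -> [727]
  root=727
After append 76 (leaves=[10, 25, 72, 74, 76]):
  L0: [10, 25, 72, 74, 76]
  L1: h(10,25)=(10*31+25)%997=335 h(72,74)=(72*31+74)%997=312 h(76,76)=(76*31+76)%997=438 -> [335, 312, 438]
  L2: h(335,312)=(335*31+312)%997=727 h(438,438)=(438*31+438)%997=58 -> [727, 58]
  L3: h(727,58)=(727*31+58)%997=661 -> [661]
  root=661

Answer: 10 335 725 727 661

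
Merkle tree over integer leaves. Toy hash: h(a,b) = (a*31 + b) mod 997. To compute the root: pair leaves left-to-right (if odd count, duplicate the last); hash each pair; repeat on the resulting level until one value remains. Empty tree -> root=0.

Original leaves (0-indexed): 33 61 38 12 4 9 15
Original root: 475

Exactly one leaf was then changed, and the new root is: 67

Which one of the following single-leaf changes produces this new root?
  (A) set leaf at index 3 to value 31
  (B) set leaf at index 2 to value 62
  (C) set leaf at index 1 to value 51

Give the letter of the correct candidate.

Answer: A

Derivation:
Original leaves: [33, 61, 38, 12, 4, 9, 15]
Target new root: 67
Try each candidate change and compute the resulting root:
Candidate A: set leaf[3] = 31 -> leaves = [33, 61, 38, 31, 4, 9, 15]
  L0: [33, 61, 38, 31, 4, 9, 15]
  L1: h(33,61)=(33*31+61)%997=87 h(38,31)=(38*31+31)%997=212 h(4,9)=(4*31+9)%997=133 h(15,15)=(15*31+15)%997=480 -> [87, 212, 133, 480]
  L2: h(87,212)=(87*31+212)%997=915 h(133,480)=(133*31+480)%997=615 -> [915, 615]
  L3: h(915,615)=(915*31+615)%997=67 -> [67]
  root = 67 == target 67  ** MATCH **
Candidate B: set leaf[2] = 62 -> leaves = [33, 61, 62, 12, 4, 9, 15]
  L0: [33, 61, 62, 12, 4, 9, 15]
  L1: h(33,61)=(33*31+61)%997=87 h(62,12)=(62*31+12)%997=937 h(4,9)=(4*31+9)%997=133 h(15,15)=(15*31+15)%997=480 -> [87, 937, 133, 480]
  L2: h(87,937)=(87*31+937)%997=643 h(133,480)=(133*31+480)%997=615 -> [643, 615]
  L3: h(643,615)=(643*31+615)%997=608 -> [608]
  root = 608 != target 67
Candidate C: set leaf[1] = 51 -> leaves = [33, 51, 38, 12, 4, 9, 15]
  L0: [33, 51, 38, 12, 4, 9, 15]
  L1: h(33,51)=(33*31+51)%997=77 h(38,12)=(38*31+12)%997=193 h(4,9)=(4*31+9)%997=133 h(15,15)=(15*31+15)%997=480 -> [77, 193, 133, 480]
  L2: h(77,193)=(77*31+193)%997=586 h(133,480)=(133*31+480)%997=615 -> [586, 615]
  L3: h(586,615)=(586*31+615)%997=835 -> [835]
  root = 835 != target 67
Candidate A produces the target root.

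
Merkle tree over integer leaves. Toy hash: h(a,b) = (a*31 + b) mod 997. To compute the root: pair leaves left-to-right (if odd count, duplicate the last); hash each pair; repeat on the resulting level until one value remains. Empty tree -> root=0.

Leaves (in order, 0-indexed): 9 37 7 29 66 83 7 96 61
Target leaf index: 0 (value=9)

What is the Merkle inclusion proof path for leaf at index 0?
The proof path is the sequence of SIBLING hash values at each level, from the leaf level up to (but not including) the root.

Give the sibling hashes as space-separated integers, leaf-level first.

Answer: 37 246 510 860

Derivation:
L0 (leaves): [9, 37, 7, 29, 66, 83, 7, 96, 61], target index=0
L1: h(9,37)=(9*31+37)%997=316 [pair 0] h(7,29)=(7*31+29)%997=246 [pair 1] h(66,83)=(66*31+83)%997=135 [pair 2] h(7,96)=(7*31+96)%997=313 [pair 3] h(61,61)=(61*31+61)%997=955 [pair 4] -> [316, 246, 135, 313, 955]
  Sibling for proof at L0: 37
L2: h(316,246)=(316*31+246)%997=72 [pair 0] h(135,313)=(135*31+313)%997=510 [pair 1] h(955,955)=(955*31+955)%997=650 [pair 2] -> [72, 510, 650]
  Sibling for proof at L1: 246
L3: h(72,510)=(72*31+510)%997=748 [pair 0] h(650,650)=(650*31+650)%997=860 [pair 1] -> [748, 860]
  Sibling for proof at L2: 510
L4: h(748,860)=(748*31+860)%997=120 [pair 0] -> [120]
  Sibling for proof at L3: 860
Root: 120
Proof path (sibling hashes from leaf to root): [37, 246, 510, 860]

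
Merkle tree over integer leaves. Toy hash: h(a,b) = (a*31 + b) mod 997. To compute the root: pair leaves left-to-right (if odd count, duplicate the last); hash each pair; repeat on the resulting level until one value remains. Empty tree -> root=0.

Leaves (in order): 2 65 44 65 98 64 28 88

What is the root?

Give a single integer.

Answer: 256

Derivation:
L0: [2, 65, 44, 65, 98, 64, 28, 88]
L1: h(2,65)=(2*31+65)%997=127 h(44,65)=(44*31+65)%997=432 h(98,64)=(98*31+64)%997=111 h(28,88)=(28*31+88)%997=956 -> [127, 432, 111, 956]
L2: h(127,432)=(127*31+432)%997=381 h(111,956)=(111*31+956)%997=409 -> [381, 409]
L3: h(381,409)=(381*31+409)%997=256 -> [256]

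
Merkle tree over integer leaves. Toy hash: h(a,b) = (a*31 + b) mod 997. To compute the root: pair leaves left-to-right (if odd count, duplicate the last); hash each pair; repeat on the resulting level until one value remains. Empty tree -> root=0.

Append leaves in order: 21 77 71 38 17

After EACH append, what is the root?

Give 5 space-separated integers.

After append 21 (leaves=[21]):
  L0: [21]
  root=21
After append 77 (leaves=[21, 77]):
  L0: [21, 77]
  L1: h(21,77)=(21*31+77)%997=728 -> [728]
  root=728
After append 71 (leaves=[21, 77, 71]):
  L0: [21, 77, 71]
  L1: h(21,77)=(21*31+77)%997=728 h(71,71)=(71*31+71)%997=278 -> [728, 278]
  L2: h(728,278)=(728*31+278)%997=912 -> [912]
  root=912
After append 38 (leaves=[21, 77, 71, 38]):
  L0: [21, 77, 71, 38]
  L1: h(21,77)=(21*31+77)%997=728 h(71,38)=(71*31+38)%997=245 -> [728, 245]
  L2: h(728,245)=(728*31+245)%997=879 -> [879]
  root=879
After append 17 (leaves=[21, 77, 71, 38, 17]):
  L0: [21, 77, 71, 38, 17]
  L1: h(21,77)=(21*31+77)%997=728 h(71,38)=(71*31+38)%997=245 h(17,17)=(17*31+17)%997=544 -> [728, 245, 544]
  L2: h(728,245)=(728*31+245)%997=879 h(544,544)=(544*31+544)%997=459 -> [879, 459]
  L3: h(879,459)=(879*31+459)%997=789 -> [789]
  root=789

Answer: 21 728 912 879 789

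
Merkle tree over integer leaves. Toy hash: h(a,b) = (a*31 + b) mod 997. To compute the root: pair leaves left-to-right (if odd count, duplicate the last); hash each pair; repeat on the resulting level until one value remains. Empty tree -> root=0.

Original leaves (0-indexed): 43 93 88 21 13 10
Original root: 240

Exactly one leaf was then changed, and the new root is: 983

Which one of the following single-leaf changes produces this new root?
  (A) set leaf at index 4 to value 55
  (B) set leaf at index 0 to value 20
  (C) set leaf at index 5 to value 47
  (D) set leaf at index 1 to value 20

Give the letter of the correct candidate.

Original leaves: [43, 93, 88, 21, 13, 10]
Target new root: 983
Try each candidate change and compute the resulting root:
Candidate A: set leaf[4] = 55 -> leaves = [43, 93, 88, 21, 55, 10]
  L0: [43, 93, 88, 21, 55, 10]
  L1: h(43,93)=(43*31+93)%997=429 h(88,21)=(88*31+21)%997=755 h(55,10)=(55*31+10)%997=718 -> [429, 755, 718]
  L2: h(429,755)=(429*31+755)%997=96 h(718,718)=(718*31+718)%997=45 -> [96, 45]
  L3: h(96,45)=(96*31+45)%997=30 -> [30]
  root = 30 != target 983
Candidate B: set leaf[0] = 20 -> leaves = [20, 93, 88, 21, 13, 10]
  L0: [20, 93, 88, 21, 13, 10]
  L1: h(20,93)=(20*31+93)%997=713 h(88,21)=(88*31+21)%997=755 h(13,10)=(13*31+10)%997=413 -> [713, 755, 413]
  L2: h(713,755)=(713*31+755)%997=924 h(413,413)=(413*31+413)%997=255 -> [924, 255]
  L3: h(924,255)=(924*31+255)%997=983 -> [983]
  root = 983 == target 983  ** MATCH **
Candidate C: set leaf[5] = 47 -> leaves = [43, 93, 88, 21, 13, 47]
  L0: [43, 93, 88, 21, 13, 47]
  L1: h(43,93)=(43*31+93)%997=429 h(88,21)=(88*31+21)%997=755 h(13,47)=(13*31+47)%997=450 -> [429, 755, 450]
  L2: h(429,755)=(429*31+755)%997=96 h(450,450)=(450*31+450)%997=442 -> [96, 442]
  L3: h(96,442)=(96*31+442)%997=427 -> [427]
  root = 427 != target 983
Candidate D: set leaf[1] = 20 -> leaves = [43, 20, 88, 21, 13, 10]
  L0: [43, 20, 88, 21, 13, 10]
  L1: h(43,20)=(43*31+20)%997=356 h(88,21)=(88*31+21)%997=755 h(13,10)=(13*31+10)%997=413 -> [356, 755, 413]
  L2: h(356,755)=(356*31+755)%997=824 h(413,413)=(413*31+413)%997=255 -> [824, 255]
  L3: h(824,255)=(824*31+255)%997=874 -> [874]
  root = 874 != target 983
Candidate B produces the target root.

Answer: B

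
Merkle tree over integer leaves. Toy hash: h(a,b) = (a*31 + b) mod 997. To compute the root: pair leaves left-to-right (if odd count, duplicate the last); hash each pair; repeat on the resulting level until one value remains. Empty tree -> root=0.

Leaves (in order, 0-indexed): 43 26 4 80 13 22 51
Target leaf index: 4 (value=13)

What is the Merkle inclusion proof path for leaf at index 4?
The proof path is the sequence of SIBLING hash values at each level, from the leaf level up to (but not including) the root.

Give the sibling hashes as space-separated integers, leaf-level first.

Answer: 22 635 459

Derivation:
L0 (leaves): [43, 26, 4, 80, 13, 22, 51], target index=4
L1: h(43,26)=(43*31+26)%997=362 [pair 0] h(4,80)=(4*31+80)%997=204 [pair 1] h(13,22)=(13*31+22)%997=425 [pair 2] h(51,51)=(51*31+51)%997=635 [pair 3] -> [362, 204, 425, 635]
  Sibling for proof at L0: 22
L2: h(362,204)=(362*31+204)%997=459 [pair 0] h(425,635)=(425*31+635)%997=849 [pair 1] -> [459, 849]
  Sibling for proof at L1: 635
L3: h(459,849)=(459*31+849)%997=123 [pair 0] -> [123]
  Sibling for proof at L2: 459
Root: 123
Proof path (sibling hashes from leaf to root): [22, 635, 459]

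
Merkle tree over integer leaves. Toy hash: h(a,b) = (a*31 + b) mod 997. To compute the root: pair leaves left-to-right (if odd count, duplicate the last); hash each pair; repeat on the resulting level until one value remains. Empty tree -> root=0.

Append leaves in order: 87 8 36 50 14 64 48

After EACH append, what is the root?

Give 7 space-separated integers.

Answer: 87 711 262 276 958 564 605

Derivation:
After append 87 (leaves=[87]):
  L0: [87]
  root=87
After append 8 (leaves=[87, 8]):
  L0: [87, 8]
  L1: h(87,8)=(87*31+8)%997=711 -> [711]
  root=711
After append 36 (leaves=[87, 8, 36]):
  L0: [87, 8, 36]
  L1: h(87,8)=(87*31+8)%997=711 h(36,36)=(36*31+36)%997=155 -> [711, 155]
  L2: h(711,155)=(711*31+155)%997=262 -> [262]
  root=262
After append 50 (leaves=[87, 8, 36, 50]):
  L0: [87, 8, 36, 50]
  L1: h(87,8)=(87*31+8)%997=711 h(36,50)=(36*31+50)%997=169 -> [711, 169]
  L2: h(711,169)=(711*31+169)%997=276 -> [276]
  root=276
After append 14 (leaves=[87, 8, 36, 50, 14]):
  L0: [87, 8, 36, 50, 14]
  L1: h(87,8)=(87*31+8)%997=711 h(36,50)=(36*31+50)%997=169 h(14,14)=(14*31+14)%997=448 -> [711, 169, 448]
  L2: h(711,169)=(711*31+169)%997=276 h(448,448)=(448*31+448)%997=378 -> [276, 378]
  L3: h(276,378)=(276*31+378)%997=958 -> [958]
  root=958
After append 64 (leaves=[87, 8, 36, 50, 14, 64]):
  L0: [87, 8, 36, 50, 14, 64]
  L1: h(87,8)=(87*31+8)%997=711 h(36,50)=(36*31+50)%997=169 h(14,64)=(14*31+64)%997=498 -> [711, 169, 498]
  L2: h(711,169)=(711*31+169)%997=276 h(498,498)=(498*31+498)%997=981 -> [276, 981]
  L3: h(276,981)=(276*31+981)%997=564 -> [564]
  root=564
After append 48 (leaves=[87, 8, 36, 50, 14, 64, 48]):
  L0: [87, 8, 36, 50, 14, 64, 48]
  L1: h(87,8)=(87*31+8)%997=711 h(36,50)=(36*31+50)%997=169 h(14,64)=(14*31+64)%997=498 h(48,48)=(48*31+48)%997=539 -> [711, 169, 498, 539]
  L2: h(711,169)=(711*31+169)%997=276 h(498,539)=(498*31+539)%997=25 -> [276, 25]
  L3: h(276,25)=(276*31+25)%997=605 -> [605]
  root=605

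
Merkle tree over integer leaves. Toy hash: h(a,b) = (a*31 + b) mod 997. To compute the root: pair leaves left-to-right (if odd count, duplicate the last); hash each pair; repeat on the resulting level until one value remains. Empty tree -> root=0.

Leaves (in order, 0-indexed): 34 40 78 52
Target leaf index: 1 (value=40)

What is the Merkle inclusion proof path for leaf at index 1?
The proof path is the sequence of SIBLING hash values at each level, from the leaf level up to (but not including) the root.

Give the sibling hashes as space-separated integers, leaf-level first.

Answer: 34 476

Derivation:
L0 (leaves): [34, 40, 78, 52], target index=1
L1: h(34,40)=(34*31+40)%997=97 [pair 0] h(78,52)=(78*31+52)%997=476 [pair 1] -> [97, 476]
  Sibling for proof at L0: 34
L2: h(97,476)=(97*31+476)%997=492 [pair 0] -> [492]
  Sibling for proof at L1: 476
Root: 492
Proof path (sibling hashes from leaf to root): [34, 476]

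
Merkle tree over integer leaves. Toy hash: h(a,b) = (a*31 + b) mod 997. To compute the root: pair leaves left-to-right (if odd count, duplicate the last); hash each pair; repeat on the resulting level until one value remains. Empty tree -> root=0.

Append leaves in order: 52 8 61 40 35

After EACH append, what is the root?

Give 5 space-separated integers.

After append 52 (leaves=[52]):
  L0: [52]
  root=52
After append 8 (leaves=[52, 8]):
  L0: [52, 8]
  L1: h(52,8)=(52*31+8)%997=623 -> [623]
  root=623
After append 61 (leaves=[52, 8, 61]):
  L0: [52, 8, 61]
  L1: h(52,8)=(52*31+8)%997=623 h(61,61)=(61*31+61)%997=955 -> [623, 955]
  L2: h(623,955)=(623*31+955)%997=328 -> [328]
  root=328
After append 40 (leaves=[52, 8, 61, 40]):
  L0: [52, 8, 61, 40]
  L1: h(52,8)=(52*31+8)%997=623 h(61,40)=(61*31+40)%997=934 -> [623, 934]
  L2: h(623,934)=(623*31+934)%997=307 -> [307]
  root=307
After append 35 (leaves=[52, 8, 61, 40, 35]):
  L0: [52, 8, 61, 40, 35]
  L1: h(52,8)=(52*31+8)%997=623 h(61,40)=(61*31+40)%997=934 h(35,35)=(35*31+35)%997=123 -> [623, 934, 123]
  L2: h(623,934)=(623*31+934)%997=307 h(123,123)=(123*31+123)%997=945 -> [307, 945]
  L3: h(307,945)=(307*31+945)%997=492 -> [492]
  root=492

Answer: 52 623 328 307 492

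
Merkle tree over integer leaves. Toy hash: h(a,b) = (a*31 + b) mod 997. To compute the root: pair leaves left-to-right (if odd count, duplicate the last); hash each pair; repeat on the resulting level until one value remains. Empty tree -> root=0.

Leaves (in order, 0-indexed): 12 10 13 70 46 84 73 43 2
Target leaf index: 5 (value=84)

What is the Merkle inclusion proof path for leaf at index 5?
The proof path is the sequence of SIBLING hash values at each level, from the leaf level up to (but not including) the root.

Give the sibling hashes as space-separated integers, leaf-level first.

Answer: 46 312 351 731

Derivation:
L0 (leaves): [12, 10, 13, 70, 46, 84, 73, 43, 2], target index=5
L1: h(12,10)=(12*31+10)%997=382 [pair 0] h(13,70)=(13*31+70)%997=473 [pair 1] h(46,84)=(46*31+84)%997=513 [pair 2] h(73,43)=(73*31+43)%997=312 [pair 3] h(2,2)=(2*31+2)%997=64 [pair 4] -> [382, 473, 513, 312, 64]
  Sibling for proof at L0: 46
L2: h(382,473)=(382*31+473)%997=351 [pair 0] h(513,312)=(513*31+312)%997=263 [pair 1] h(64,64)=(64*31+64)%997=54 [pair 2] -> [351, 263, 54]
  Sibling for proof at L1: 312
L3: h(351,263)=(351*31+263)%997=177 [pair 0] h(54,54)=(54*31+54)%997=731 [pair 1] -> [177, 731]
  Sibling for proof at L2: 351
L4: h(177,731)=(177*31+731)%997=236 [pair 0] -> [236]
  Sibling for proof at L3: 731
Root: 236
Proof path (sibling hashes from leaf to root): [46, 312, 351, 731]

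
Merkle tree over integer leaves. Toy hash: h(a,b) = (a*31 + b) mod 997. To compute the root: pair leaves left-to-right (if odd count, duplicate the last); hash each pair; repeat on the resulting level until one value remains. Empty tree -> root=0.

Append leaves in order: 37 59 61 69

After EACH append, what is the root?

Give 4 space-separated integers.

After append 37 (leaves=[37]):
  L0: [37]
  root=37
After append 59 (leaves=[37, 59]):
  L0: [37, 59]
  L1: h(37,59)=(37*31+59)%997=209 -> [209]
  root=209
After append 61 (leaves=[37, 59, 61]):
  L0: [37, 59, 61]
  L1: h(37,59)=(37*31+59)%997=209 h(61,61)=(61*31+61)%997=955 -> [209, 955]
  L2: h(209,955)=(209*31+955)%997=455 -> [455]
  root=455
After append 69 (leaves=[37, 59, 61, 69]):
  L0: [37, 59, 61, 69]
  L1: h(37,59)=(37*31+59)%997=209 h(61,69)=(61*31+69)%997=963 -> [209, 963]
  L2: h(209,963)=(209*31+963)%997=463 -> [463]
  root=463

Answer: 37 209 455 463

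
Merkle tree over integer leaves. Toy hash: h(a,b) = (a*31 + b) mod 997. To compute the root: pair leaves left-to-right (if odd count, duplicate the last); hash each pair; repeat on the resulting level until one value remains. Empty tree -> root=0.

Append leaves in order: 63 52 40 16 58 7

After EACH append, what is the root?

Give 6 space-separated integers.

After append 63 (leaves=[63]):
  L0: [63]
  root=63
After append 52 (leaves=[63, 52]):
  L0: [63, 52]
  L1: h(63,52)=(63*31+52)%997=11 -> [11]
  root=11
After append 40 (leaves=[63, 52, 40]):
  L0: [63, 52, 40]
  L1: h(63,52)=(63*31+52)%997=11 h(40,40)=(40*31+40)%997=283 -> [11, 283]
  L2: h(11,283)=(11*31+283)%997=624 -> [624]
  root=624
After append 16 (leaves=[63, 52, 40, 16]):
  L0: [63, 52, 40, 16]
  L1: h(63,52)=(63*31+52)%997=11 h(40,16)=(40*31+16)%997=259 -> [11, 259]
  L2: h(11,259)=(11*31+259)%997=600 -> [600]
  root=600
After append 58 (leaves=[63, 52, 40, 16, 58]):
  L0: [63, 52, 40, 16, 58]
  L1: h(63,52)=(63*31+52)%997=11 h(40,16)=(40*31+16)%997=259 h(58,58)=(58*31+58)%997=859 -> [11, 259, 859]
  L2: h(11,259)=(11*31+259)%997=600 h(859,859)=(859*31+859)%997=569 -> [600, 569]
  L3: h(600,569)=(600*31+569)%997=226 -> [226]
  root=226
After append 7 (leaves=[63, 52, 40, 16, 58, 7]):
  L0: [63, 52, 40, 16, 58, 7]
  L1: h(63,52)=(63*31+52)%997=11 h(40,16)=(40*31+16)%997=259 h(58,7)=(58*31+7)%997=808 -> [11, 259, 808]
  L2: h(11,259)=(11*31+259)%997=600 h(808,808)=(808*31+808)%997=931 -> [600, 931]
  L3: h(600,931)=(600*31+931)%997=588 -> [588]
  root=588

Answer: 63 11 624 600 226 588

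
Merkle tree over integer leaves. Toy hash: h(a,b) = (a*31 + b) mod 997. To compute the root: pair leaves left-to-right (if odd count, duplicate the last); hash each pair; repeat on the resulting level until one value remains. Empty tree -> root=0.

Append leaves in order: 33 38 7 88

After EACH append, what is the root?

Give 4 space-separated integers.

After append 33 (leaves=[33]):
  L0: [33]
  root=33
After append 38 (leaves=[33, 38]):
  L0: [33, 38]
  L1: h(33,38)=(33*31+38)%997=64 -> [64]
  root=64
After append 7 (leaves=[33, 38, 7]):
  L0: [33, 38, 7]
  L1: h(33,38)=(33*31+38)%997=64 h(7,7)=(7*31+7)%997=224 -> [64, 224]
  L2: h(64,224)=(64*31+224)%997=214 -> [214]
  root=214
After append 88 (leaves=[33, 38, 7, 88]):
  L0: [33, 38, 7, 88]
  L1: h(33,38)=(33*31+38)%997=64 h(7,88)=(7*31+88)%997=305 -> [64, 305]
  L2: h(64,305)=(64*31+305)%997=295 -> [295]
  root=295

Answer: 33 64 214 295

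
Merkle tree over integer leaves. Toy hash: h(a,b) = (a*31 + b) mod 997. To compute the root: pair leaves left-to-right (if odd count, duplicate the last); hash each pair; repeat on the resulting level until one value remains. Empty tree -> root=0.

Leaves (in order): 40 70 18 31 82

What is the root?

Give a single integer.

Answer: 232

Derivation:
L0: [40, 70, 18, 31, 82]
L1: h(40,70)=(40*31+70)%997=313 h(18,31)=(18*31+31)%997=589 h(82,82)=(82*31+82)%997=630 -> [313, 589, 630]
L2: h(313,589)=(313*31+589)%997=322 h(630,630)=(630*31+630)%997=220 -> [322, 220]
L3: h(322,220)=(322*31+220)%997=232 -> [232]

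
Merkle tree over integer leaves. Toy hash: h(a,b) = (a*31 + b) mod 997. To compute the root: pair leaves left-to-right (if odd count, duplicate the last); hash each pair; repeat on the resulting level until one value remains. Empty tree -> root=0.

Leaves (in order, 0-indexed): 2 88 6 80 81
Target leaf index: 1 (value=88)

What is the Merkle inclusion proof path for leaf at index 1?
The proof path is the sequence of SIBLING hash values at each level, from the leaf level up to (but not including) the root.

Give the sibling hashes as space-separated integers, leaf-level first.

Answer: 2 266 193

Derivation:
L0 (leaves): [2, 88, 6, 80, 81], target index=1
L1: h(2,88)=(2*31+88)%997=150 [pair 0] h(6,80)=(6*31+80)%997=266 [pair 1] h(81,81)=(81*31+81)%997=598 [pair 2] -> [150, 266, 598]
  Sibling for proof at L0: 2
L2: h(150,266)=(150*31+266)%997=928 [pair 0] h(598,598)=(598*31+598)%997=193 [pair 1] -> [928, 193]
  Sibling for proof at L1: 266
L3: h(928,193)=(928*31+193)%997=48 [pair 0] -> [48]
  Sibling for proof at L2: 193
Root: 48
Proof path (sibling hashes from leaf to root): [2, 266, 193]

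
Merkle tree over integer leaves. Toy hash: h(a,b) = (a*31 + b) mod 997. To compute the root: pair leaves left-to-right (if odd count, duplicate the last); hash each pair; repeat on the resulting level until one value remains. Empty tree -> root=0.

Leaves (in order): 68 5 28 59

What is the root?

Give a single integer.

Answer: 628

Derivation:
L0: [68, 5, 28, 59]
L1: h(68,5)=(68*31+5)%997=119 h(28,59)=(28*31+59)%997=927 -> [119, 927]
L2: h(119,927)=(119*31+927)%997=628 -> [628]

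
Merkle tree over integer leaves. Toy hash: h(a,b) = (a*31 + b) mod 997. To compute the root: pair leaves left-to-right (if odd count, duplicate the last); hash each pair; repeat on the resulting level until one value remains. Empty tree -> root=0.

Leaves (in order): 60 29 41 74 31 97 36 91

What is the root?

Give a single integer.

Answer: 717

Derivation:
L0: [60, 29, 41, 74, 31, 97, 36, 91]
L1: h(60,29)=(60*31+29)%997=892 h(41,74)=(41*31+74)%997=348 h(31,97)=(31*31+97)%997=61 h(36,91)=(36*31+91)%997=210 -> [892, 348, 61, 210]
L2: h(892,348)=(892*31+348)%997=84 h(61,210)=(61*31+210)%997=107 -> [84, 107]
L3: h(84,107)=(84*31+107)%997=717 -> [717]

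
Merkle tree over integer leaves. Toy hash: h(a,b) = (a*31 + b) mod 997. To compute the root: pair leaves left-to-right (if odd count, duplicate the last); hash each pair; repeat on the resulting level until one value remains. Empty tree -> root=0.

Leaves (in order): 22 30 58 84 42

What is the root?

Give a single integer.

L0: [22, 30, 58, 84, 42]
L1: h(22,30)=(22*31+30)%997=712 h(58,84)=(58*31+84)%997=885 h(42,42)=(42*31+42)%997=347 -> [712, 885, 347]
L2: h(712,885)=(712*31+885)%997=26 h(347,347)=(347*31+347)%997=137 -> [26, 137]
L3: h(26,137)=(26*31+137)%997=943 -> [943]

Answer: 943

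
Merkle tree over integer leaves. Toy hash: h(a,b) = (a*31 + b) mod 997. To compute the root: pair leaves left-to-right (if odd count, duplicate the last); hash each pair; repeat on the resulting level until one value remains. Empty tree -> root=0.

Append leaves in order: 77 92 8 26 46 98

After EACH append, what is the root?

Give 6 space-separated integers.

After append 77 (leaves=[77]):
  L0: [77]
  root=77
After append 92 (leaves=[77, 92]):
  L0: [77, 92]
  L1: h(77,92)=(77*31+92)%997=485 -> [485]
  root=485
After append 8 (leaves=[77, 92, 8]):
  L0: [77, 92, 8]
  L1: h(77,92)=(77*31+92)%997=485 h(8,8)=(8*31+8)%997=256 -> [485, 256]
  L2: h(485,256)=(485*31+256)%997=336 -> [336]
  root=336
After append 26 (leaves=[77, 92, 8, 26]):
  L0: [77, 92, 8, 26]
  L1: h(77,92)=(77*31+92)%997=485 h(8,26)=(8*31+26)%997=274 -> [485, 274]
  L2: h(485,274)=(485*31+274)%997=354 -> [354]
  root=354
After append 46 (leaves=[77, 92, 8, 26, 46]):
  L0: [77, 92, 8, 26, 46]
  L1: h(77,92)=(77*31+92)%997=485 h(8,26)=(8*31+26)%997=274 h(46,46)=(46*31+46)%997=475 -> [485, 274, 475]
  L2: h(485,274)=(485*31+274)%997=354 h(475,475)=(475*31+475)%997=245 -> [354, 245]
  L3: h(354,245)=(354*31+245)%997=252 -> [252]
  root=252
After append 98 (leaves=[77, 92, 8, 26, 46, 98]):
  L0: [77, 92, 8, 26, 46, 98]
  L1: h(77,92)=(77*31+92)%997=485 h(8,26)=(8*31+26)%997=274 h(46,98)=(46*31+98)%997=527 -> [485, 274, 527]
  L2: h(485,274)=(485*31+274)%997=354 h(527,527)=(527*31+527)%997=912 -> [354, 912]
  L3: h(354,912)=(354*31+912)%997=919 -> [919]
  root=919

Answer: 77 485 336 354 252 919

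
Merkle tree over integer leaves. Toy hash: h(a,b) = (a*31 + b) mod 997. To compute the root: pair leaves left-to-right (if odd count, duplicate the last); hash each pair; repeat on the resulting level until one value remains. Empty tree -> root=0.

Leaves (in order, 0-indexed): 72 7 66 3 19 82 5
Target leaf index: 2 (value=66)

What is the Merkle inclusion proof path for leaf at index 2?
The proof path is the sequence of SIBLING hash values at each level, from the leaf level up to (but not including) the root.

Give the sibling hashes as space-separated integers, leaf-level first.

Answer: 3 245 24

Derivation:
L0 (leaves): [72, 7, 66, 3, 19, 82, 5], target index=2
L1: h(72,7)=(72*31+7)%997=245 [pair 0] h(66,3)=(66*31+3)%997=55 [pair 1] h(19,82)=(19*31+82)%997=671 [pair 2] h(5,5)=(5*31+5)%997=160 [pair 3] -> [245, 55, 671, 160]
  Sibling for proof at L0: 3
L2: h(245,55)=(245*31+55)%997=671 [pair 0] h(671,160)=(671*31+160)%997=24 [pair 1] -> [671, 24]
  Sibling for proof at L1: 245
L3: h(671,24)=(671*31+24)%997=885 [pair 0] -> [885]
  Sibling for proof at L2: 24
Root: 885
Proof path (sibling hashes from leaf to root): [3, 245, 24]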